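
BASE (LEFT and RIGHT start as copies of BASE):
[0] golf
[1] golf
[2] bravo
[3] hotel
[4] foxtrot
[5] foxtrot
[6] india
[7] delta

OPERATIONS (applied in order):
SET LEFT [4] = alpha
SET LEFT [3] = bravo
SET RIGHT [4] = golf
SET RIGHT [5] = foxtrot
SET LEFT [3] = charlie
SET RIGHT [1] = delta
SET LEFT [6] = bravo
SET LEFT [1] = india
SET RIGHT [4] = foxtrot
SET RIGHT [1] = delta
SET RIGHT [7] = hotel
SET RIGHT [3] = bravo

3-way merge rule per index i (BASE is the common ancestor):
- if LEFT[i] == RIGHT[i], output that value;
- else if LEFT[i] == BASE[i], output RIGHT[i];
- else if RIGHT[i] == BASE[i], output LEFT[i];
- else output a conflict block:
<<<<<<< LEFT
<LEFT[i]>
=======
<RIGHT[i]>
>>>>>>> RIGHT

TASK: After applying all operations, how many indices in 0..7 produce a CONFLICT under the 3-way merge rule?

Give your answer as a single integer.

Answer: 2

Derivation:
Final LEFT:  [golf, india, bravo, charlie, alpha, foxtrot, bravo, delta]
Final RIGHT: [golf, delta, bravo, bravo, foxtrot, foxtrot, india, hotel]
i=0: L=golf R=golf -> agree -> golf
i=1: BASE=golf L=india R=delta all differ -> CONFLICT
i=2: L=bravo R=bravo -> agree -> bravo
i=3: BASE=hotel L=charlie R=bravo all differ -> CONFLICT
i=4: L=alpha, R=foxtrot=BASE -> take LEFT -> alpha
i=5: L=foxtrot R=foxtrot -> agree -> foxtrot
i=6: L=bravo, R=india=BASE -> take LEFT -> bravo
i=7: L=delta=BASE, R=hotel -> take RIGHT -> hotel
Conflict count: 2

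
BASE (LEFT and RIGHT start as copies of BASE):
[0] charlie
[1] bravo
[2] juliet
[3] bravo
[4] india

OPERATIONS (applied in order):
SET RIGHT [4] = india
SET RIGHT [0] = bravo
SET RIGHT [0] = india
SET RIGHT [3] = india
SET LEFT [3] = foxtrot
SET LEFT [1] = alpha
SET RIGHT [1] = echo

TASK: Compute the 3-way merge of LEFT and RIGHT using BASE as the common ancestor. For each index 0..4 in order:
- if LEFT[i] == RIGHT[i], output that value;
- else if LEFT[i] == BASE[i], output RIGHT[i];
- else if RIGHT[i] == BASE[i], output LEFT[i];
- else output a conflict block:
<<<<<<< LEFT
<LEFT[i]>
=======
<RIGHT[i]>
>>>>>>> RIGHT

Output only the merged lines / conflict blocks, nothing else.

Answer: india
<<<<<<< LEFT
alpha
=======
echo
>>>>>>> RIGHT
juliet
<<<<<<< LEFT
foxtrot
=======
india
>>>>>>> RIGHT
india

Derivation:
Final LEFT:  [charlie, alpha, juliet, foxtrot, india]
Final RIGHT: [india, echo, juliet, india, india]
i=0: L=charlie=BASE, R=india -> take RIGHT -> india
i=1: BASE=bravo L=alpha R=echo all differ -> CONFLICT
i=2: L=juliet R=juliet -> agree -> juliet
i=3: BASE=bravo L=foxtrot R=india all differ -> CONFLICT
i=4: L=india R=india -> agree -> india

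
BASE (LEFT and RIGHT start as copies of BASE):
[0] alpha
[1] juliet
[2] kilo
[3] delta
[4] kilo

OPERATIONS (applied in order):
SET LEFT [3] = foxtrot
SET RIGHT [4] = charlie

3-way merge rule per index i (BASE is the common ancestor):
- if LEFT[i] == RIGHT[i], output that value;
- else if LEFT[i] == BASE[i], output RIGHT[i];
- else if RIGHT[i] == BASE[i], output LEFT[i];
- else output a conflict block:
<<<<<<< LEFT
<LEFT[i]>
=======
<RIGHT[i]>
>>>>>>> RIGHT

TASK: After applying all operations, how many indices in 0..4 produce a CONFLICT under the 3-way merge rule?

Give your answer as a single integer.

Answer: 0

Derivation:
Final LEFT:  [alpha, juliet, kilo, foxtrot, kilo]
Final RIGHT: [alpha, juliet, kilo, delta, charlie]
i=0: L=alpha R=alpha -> agree -> alpha
i=1: L=juliet R=juliet -> agree -> juliet
i=2: L=kilo R=kilo -> agree -> kilo
i=3: L=foxtrot, R=delta=BASE -> take LEFT -> foxtrot
i=4: L=kilo=BASE, R=charlie -> take RIGHT -> charlie
Conflict count: 0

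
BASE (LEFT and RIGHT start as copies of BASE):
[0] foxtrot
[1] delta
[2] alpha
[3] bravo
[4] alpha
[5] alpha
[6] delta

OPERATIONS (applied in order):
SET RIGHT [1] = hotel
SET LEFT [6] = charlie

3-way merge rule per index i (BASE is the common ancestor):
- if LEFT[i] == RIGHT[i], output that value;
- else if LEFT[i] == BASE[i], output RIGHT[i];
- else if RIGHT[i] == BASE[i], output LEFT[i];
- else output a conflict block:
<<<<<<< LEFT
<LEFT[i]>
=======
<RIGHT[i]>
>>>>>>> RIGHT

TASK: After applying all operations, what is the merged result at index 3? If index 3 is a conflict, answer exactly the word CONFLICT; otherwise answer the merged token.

Answer: bravo

Derivation:
Final LEFT:  [foxtrot, delta, alpha, bravo, alpha, alpha, charlie]
Final RIGHT: [foxtrot, hotel, alpha, bravo, alpha, alpha, delta]
i=0: L=foxtrot R=foxtrot -> agree -> foxtrot
i=1: L=delta=BASE, R=hotel -> take RIGHT -> hotel
i=2: L=alpha R=alpha -> agree -> alpha
i=3: L=bravo R=bravo -> agree -> bravo
i=4: L=alpha R=alpha -> agree -> alpha
i=5: L=alpha R=alpha -> agree -> alpha
i=6: L=charlie, R=delta=BASE -> take LEFT -> charlie
Index 3 -> bravo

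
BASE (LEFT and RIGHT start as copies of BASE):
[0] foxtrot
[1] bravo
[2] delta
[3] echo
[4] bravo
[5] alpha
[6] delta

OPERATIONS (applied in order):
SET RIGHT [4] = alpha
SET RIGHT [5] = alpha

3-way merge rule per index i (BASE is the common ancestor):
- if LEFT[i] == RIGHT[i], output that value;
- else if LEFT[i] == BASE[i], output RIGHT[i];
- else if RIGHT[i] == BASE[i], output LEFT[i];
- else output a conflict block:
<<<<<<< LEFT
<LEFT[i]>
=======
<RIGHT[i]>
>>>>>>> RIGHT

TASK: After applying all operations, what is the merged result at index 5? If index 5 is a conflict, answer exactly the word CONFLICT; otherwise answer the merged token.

Final LEFT:  [foxtrot, bravo, delta, echo, bravo, alpha, delta]
Final RIGHT: [foxtrot, bravo, delta, echo, alpha, alpha, delta]
i=0: L=foxtrot R=foxtrot -> agree -> foxtrot
i=1: L=bravo R=bravo -> agree -> bravo
i=2: L=delta R=delta -> agree -> delta
i=3: L=echo R=echo -> agree -> echo
i=4: L=bravo=BASE, R=alpha -> take RIGHT -> alpha
i=5: L=alpha R=alpha -> agree -> alpha
i=6: L=delta R=delta -> agree -> delta
Index 5 -> alpha

Answer: alpha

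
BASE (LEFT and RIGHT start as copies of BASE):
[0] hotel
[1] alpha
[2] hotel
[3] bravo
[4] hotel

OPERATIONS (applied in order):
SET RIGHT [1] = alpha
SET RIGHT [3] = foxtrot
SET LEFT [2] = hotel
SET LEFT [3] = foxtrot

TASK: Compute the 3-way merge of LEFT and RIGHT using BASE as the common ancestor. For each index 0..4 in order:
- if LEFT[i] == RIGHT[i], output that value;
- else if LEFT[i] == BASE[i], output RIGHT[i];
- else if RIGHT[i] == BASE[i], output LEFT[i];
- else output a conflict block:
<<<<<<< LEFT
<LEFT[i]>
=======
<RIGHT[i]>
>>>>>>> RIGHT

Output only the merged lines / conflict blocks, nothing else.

Answer: hotel
alpha
hotel
foxtrot
hotel

Derivation:
Final LEFT:  [hotel, alpha, hotel, foxtrot, hotel]
Final RIGHT: [hotel, alpha, hotel, foxtrot, hotel]
i=0: L=hotel R=hotel -> agree -> hotel
i=1: L=alpha R=alpha -> agree -> alpha
i=2: L=hotel R=hotel -> agree -> hotel
i=3: L=foxtrot R=foxtrot -> agree -> foxtrot
i=4: L=hotel R=hotel -> agree -> hotel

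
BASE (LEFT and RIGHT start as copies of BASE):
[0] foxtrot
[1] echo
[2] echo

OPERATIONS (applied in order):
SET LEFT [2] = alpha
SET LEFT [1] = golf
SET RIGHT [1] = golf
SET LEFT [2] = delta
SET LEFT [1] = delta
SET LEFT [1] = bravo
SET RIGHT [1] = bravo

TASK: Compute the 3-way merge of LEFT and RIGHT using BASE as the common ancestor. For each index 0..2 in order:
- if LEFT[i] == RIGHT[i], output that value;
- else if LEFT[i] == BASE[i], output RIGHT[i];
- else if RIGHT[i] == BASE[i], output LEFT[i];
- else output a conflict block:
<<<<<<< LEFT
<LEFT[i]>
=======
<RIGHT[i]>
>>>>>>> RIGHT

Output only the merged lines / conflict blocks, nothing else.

Answer: foxtrot
bravo
delta

Derivation:
Final LEFT:  [foxtrot, bravo, delta]
Final RIGHT: [foxtrot, bravo, echo]
i=0: L=foxtrot R=foxtrot -> agree -> foxtrot
i=1: L=bravo R=bravo -> agree -> bravo
i=2: L=delta, R=echo=BASE -> take LEFT -> delta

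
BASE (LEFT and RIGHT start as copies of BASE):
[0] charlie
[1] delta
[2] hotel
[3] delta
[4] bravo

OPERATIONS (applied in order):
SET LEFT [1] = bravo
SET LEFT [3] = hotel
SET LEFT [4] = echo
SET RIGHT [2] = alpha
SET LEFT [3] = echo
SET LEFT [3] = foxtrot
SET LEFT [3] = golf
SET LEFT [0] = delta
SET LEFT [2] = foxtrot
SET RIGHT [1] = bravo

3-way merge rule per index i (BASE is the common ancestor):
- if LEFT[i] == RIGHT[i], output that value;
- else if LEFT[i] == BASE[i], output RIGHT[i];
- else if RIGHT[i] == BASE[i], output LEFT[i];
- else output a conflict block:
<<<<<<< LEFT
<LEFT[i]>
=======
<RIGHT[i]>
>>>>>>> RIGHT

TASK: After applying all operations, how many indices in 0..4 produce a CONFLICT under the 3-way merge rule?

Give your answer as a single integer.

Final LEFT:  [delta, bravo, foxtrot, golf, echo]
Final RIGHT: [charlie, bravo, alpha, delta, bravo]
i=0: L=delta, R=charlie=BASE -> take LEFT -> delta
i=1: L=bravo R=bravo -> agree -> bravo
i=2: BASE=hotel L=foxtrot R=alpha all differ -> CONFLICT
i=3: L=golf, R=delta=BASE -> take LEFT -> golf
i=4: L=echo, R=bravo=BASE -> take LEFT -> echo
Conflict count: 1

Answer: 1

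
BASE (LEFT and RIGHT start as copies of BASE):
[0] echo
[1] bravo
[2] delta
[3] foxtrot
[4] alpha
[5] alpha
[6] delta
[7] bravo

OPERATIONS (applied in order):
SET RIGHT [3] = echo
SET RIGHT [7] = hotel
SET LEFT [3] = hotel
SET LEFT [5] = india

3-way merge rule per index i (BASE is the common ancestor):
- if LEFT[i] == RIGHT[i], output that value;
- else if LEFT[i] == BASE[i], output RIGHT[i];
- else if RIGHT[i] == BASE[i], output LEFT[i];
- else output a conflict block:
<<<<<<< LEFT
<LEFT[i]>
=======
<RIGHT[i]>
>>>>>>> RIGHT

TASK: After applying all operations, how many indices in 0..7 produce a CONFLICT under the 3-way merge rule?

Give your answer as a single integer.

Final LEFT:  [echo, bravo, delta, hotel, alpha, india, delta, bravo]
Final RIGHT: [echo, bravo, delta, echo, alpha, alpha, delta, hotel]
i=0: L=echo R=echo -> agree -> echo
i=1: L=bravo R=bravo -> agree -> bravo
i=2: L=delta R=delta -> agree -> delta
i=3: BASE=foxtrot L=hotel R=echo all differ -> CONFLICT
i=4: L=alpha R=alpha -> agree -> alpha
i=5: L=india, R=alpha=BASE -> take LEFT -> india
i=6: L=delta R=delta -> agree -> delta
i=7: L=bravo=BASE, R=hotel -> take RIGHT -> hotel
Conflict count: 1

Answer: 1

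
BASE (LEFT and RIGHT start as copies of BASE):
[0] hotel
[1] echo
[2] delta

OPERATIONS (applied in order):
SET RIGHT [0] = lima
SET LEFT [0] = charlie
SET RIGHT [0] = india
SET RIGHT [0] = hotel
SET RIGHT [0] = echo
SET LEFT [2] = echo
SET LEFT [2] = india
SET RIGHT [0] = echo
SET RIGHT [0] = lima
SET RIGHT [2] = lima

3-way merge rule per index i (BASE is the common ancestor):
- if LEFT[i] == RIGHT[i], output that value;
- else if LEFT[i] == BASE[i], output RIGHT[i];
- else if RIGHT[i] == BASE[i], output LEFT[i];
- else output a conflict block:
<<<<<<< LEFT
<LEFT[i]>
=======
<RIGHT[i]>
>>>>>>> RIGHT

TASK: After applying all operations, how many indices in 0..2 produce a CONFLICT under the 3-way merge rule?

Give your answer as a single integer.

Answer: 2

Derivation:
Final LEFT:  [charlie, echo, india]
Final RIGHT: [lima, echo, lima]
i=0: BASE=hotel L=charlie R=lima all differ -> CONFLICT
i=1: L=echo R=echo -> agree -> echo
i=2: BASE=delta L=india R=lima all differ -> CONFLICT
Conflict count: 2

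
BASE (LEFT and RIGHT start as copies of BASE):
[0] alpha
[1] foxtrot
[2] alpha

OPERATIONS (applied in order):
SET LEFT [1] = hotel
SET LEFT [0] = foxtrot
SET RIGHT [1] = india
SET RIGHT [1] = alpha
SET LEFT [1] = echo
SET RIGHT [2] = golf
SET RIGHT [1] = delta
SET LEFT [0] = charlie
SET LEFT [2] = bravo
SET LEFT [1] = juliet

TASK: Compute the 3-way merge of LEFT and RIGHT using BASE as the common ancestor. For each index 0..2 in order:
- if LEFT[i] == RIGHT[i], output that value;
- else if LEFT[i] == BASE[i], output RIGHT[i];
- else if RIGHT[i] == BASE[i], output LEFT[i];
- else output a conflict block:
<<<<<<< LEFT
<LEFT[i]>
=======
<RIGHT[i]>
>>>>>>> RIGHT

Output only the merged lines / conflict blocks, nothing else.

Final LEFT:  [charlie, juliet, bravo]
Final RIGHT: [alpha, delta, golf]
i=0: L=charlie, R=alpha=BASE -> take LEFT -> charlie
i=1: BASE=foxtrot L=juliet R=delta all differ -> CONFLICT
i=2: BASE=alpha L=bravo R=golf all differ -> CONFLICT

Answer: charlie
<<<<<<< LEFT
juliet
=======
delta
>>>>>>> RIGHT
<<<<<<< LEFT
bravo
=======
golf
>>>>>>> RIGHT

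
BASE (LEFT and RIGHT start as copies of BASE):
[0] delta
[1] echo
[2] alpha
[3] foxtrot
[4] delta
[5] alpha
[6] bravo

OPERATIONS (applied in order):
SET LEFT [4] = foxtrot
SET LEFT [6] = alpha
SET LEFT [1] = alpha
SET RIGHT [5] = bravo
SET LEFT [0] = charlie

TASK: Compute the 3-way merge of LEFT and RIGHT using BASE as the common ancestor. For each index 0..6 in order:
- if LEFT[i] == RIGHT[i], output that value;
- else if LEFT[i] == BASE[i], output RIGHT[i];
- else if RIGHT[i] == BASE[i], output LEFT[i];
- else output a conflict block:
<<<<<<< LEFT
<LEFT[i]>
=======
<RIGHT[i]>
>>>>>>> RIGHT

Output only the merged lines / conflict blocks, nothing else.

Final LEFT:  [charlie, alpha, alpha, foxtrot, foxtrot, alpha, alpha]
Final RIGHT: [delta, echo, alpha, foxtrot, delta, bravo, bravo]
i=0: L=charlie, R=delta=BASE -> take LEFT -> charlie
i=1: L=alpha, R=echo=BASE -> take LEFT -> alpha
i=2: L=alpha R=alpha -> agree -> alpha
i=3: L=foxtrot R=foxtrot -> agree -> foxtrot
i=4: L=foxtrot, R=delta=BASE -> take LEFT -> foxtrot
i=5: L=alpha=BASE, R=bravo -> take RIGHT -> bravo
i=6: L=alpha, R=bravo=BASE -> take LEFT -> alpha

Answer: charlie
alpha
alpha
foxtrot
foxtrot
bravo
alpha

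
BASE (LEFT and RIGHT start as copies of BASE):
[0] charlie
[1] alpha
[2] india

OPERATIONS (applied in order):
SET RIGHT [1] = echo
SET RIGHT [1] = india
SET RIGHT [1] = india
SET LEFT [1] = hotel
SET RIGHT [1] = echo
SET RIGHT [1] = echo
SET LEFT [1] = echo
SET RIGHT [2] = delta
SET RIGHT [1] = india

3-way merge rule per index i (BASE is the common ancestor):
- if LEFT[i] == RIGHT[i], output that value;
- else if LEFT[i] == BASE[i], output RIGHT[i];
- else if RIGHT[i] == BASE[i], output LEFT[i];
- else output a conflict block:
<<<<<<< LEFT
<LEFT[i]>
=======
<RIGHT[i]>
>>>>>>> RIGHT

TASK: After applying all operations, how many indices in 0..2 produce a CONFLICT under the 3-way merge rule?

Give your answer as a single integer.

Final LEFT:  [charlie, echo, india]
Final RIGHT: [charlie, india, delta]
i=0: L=charlie R=charlie -> agree -> charlie
i=1: BASE=alpha L=echo R=india all differ -> CONFLICT
i=2: L=india=BASE, R=delta -> take RIGHT -> delta
Conflict count: 1

Answer: 1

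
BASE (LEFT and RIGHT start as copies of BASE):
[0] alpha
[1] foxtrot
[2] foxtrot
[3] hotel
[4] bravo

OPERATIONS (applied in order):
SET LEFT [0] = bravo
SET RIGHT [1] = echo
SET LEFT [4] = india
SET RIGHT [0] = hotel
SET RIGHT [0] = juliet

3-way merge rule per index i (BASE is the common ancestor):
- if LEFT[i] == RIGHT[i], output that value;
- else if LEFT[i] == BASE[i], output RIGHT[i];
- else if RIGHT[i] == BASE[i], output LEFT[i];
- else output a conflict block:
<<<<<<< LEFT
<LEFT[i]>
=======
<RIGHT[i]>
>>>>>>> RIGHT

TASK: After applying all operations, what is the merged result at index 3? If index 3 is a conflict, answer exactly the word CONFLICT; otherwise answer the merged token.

Answer: hotel

Derivation:
Final LEFT:  [bravo, foxtrot, foxtrot, hotel, india]
Final RIGHT: [juliet, echo, foxtrot, hotel, bravo]
i=0: BASE=alpha L=bravo R=juliet all differ -> CONFLICT
i=1: L=foxtrot=BASE, R=echo -> take RIGHT -> echo
i=2: L=foxtrot R=foxtrot -> agree -> foxtrot
i=3: L=hotel R=hotel -> agree -> hotel
i=4: L=india, R=bravo=BASE -> take LEFT -> india
Index 3 -> hotel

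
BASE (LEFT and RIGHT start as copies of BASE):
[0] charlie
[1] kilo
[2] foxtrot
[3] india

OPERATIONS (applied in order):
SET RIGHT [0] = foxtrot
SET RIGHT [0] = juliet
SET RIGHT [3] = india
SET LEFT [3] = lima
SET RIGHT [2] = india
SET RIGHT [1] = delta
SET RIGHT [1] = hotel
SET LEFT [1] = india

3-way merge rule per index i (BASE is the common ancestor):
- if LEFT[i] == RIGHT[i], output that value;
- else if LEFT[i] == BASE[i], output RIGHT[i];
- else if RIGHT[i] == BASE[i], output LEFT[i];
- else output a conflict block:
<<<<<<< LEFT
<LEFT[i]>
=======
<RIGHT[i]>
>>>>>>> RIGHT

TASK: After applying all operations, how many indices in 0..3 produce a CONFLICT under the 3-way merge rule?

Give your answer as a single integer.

Answer: 1

Derivation:
Final LEFT:  [charlie, india, foxtrot, lima]
Final RIGHT: [juliet, hotel, india, india]
i=0: L=charlie=BASE, R=juliet -> take RIGHT -> juliet
i=1: BASE=kilo L=india R=hotel all differ -> CONFLICT
i=2: L=foxtrot=BASE, R=india -> take RIGHT -> india
i=3: L=lima, R=india=BASE -> take LEFT -> lima
Conflict count: 1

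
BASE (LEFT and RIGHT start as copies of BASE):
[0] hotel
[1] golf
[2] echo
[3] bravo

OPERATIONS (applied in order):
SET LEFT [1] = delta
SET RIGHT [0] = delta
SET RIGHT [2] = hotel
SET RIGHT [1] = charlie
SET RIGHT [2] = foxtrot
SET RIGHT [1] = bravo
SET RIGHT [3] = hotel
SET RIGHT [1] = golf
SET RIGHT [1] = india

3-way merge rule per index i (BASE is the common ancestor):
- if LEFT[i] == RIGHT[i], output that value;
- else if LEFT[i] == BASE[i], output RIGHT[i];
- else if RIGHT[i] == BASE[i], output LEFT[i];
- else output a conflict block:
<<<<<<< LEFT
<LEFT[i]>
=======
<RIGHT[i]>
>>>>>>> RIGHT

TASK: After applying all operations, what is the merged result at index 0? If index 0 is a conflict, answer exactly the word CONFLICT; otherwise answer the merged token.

Answer: delta

Derivation:
Final LEFT:  [hotel, delta, echo, bravo]
Final RIGHT: [delta, india, foxtrot, hotel]
i=0: L=hotel=BASE, R=delta -> take RIGHT -> delta
i=1: BASE=golf L=delta R=india all differ -> CONFLICT
i=2: L=echo=BASE, R=foxtrot -> take RIGHT -> foxtrot
i=3: L=bravo=BASE, R=hotel -> take RIGHT -> hotel
Index 0 -> delta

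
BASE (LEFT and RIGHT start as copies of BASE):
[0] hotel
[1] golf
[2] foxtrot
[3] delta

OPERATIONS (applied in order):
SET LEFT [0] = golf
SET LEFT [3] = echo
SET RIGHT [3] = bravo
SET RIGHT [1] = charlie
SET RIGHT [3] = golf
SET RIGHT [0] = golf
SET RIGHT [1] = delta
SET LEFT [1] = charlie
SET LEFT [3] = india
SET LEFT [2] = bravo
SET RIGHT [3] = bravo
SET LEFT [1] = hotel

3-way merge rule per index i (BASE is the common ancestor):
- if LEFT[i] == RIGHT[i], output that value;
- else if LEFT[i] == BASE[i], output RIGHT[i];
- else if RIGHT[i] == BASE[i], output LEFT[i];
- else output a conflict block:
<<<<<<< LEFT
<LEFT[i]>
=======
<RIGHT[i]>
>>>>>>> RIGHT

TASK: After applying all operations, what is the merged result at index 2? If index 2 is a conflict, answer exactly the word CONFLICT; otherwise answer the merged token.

Final LEFT:  [golf, hotel, bravo, india]
Final RIGHT: [golf, delta, foxtrot, bravo]
i=0: L=golf R=golf -> agree -> golf
i=1: BASE=golf L=hotel R=delta all differ -> CONFLICT
i=2: L=bravo, R=foxtrot=BASE -> take LEFT -> bravo
i=3: BASE=delta L=india R=bravo all differ -> CONFLICT
Index 2 -> bravo

Answer: bravo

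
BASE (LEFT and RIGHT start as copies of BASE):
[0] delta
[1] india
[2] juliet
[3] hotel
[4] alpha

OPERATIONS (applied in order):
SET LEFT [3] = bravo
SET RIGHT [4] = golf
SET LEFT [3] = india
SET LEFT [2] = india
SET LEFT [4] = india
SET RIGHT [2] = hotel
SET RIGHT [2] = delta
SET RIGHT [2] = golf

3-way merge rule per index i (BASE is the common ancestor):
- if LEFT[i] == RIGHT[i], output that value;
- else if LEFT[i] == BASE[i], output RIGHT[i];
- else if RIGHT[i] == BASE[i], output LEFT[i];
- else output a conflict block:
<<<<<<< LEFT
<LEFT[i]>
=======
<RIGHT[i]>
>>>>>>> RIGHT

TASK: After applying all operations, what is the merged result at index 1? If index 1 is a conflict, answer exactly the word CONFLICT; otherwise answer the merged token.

Answer: india

Derivation:
Final LEFT:  [delta, india, india, india, india]
Final RIGHT: [delta, india, golf, hotel, golf]
i=0: L=delta R=delta -> agree -> delta
i=1: L=india R=india -> agree -> india
i=2: BASE=juliet L=india R=golf all differ -> CONFLICT
i=3: L=india, R=hotel=BASE -> take LEFT -> india
i=4: BASE=alpha L=india R=golf all differ -> CONFLICT
Index 1 -> india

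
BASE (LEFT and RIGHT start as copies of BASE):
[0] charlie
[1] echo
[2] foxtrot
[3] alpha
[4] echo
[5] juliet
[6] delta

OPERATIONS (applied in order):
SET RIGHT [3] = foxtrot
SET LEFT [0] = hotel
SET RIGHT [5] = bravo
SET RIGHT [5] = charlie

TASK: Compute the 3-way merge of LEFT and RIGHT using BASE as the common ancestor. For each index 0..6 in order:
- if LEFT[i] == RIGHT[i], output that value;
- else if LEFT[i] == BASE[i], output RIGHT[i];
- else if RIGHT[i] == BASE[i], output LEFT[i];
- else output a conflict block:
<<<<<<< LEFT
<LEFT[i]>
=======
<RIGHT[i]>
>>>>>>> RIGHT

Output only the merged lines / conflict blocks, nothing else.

Final LEFT:  [hotel, echo, foxtrot, alpha, echo, juliet, delta]
Final RIGHT: [charlie, echo, foxtrot, foxtrot, echo, charlie, delta]
i=0: L=hotel, R=charlie=BASE -> take LEFT -> hotel
i=1: L=echo R=echo -> agree -> echo
i=2: L=foxtrot R=foxtrot -> agree -> foxtrot
i=3: L=alpha=BASE, R=foxtrot -> take RIGHT -> foxtrot
i=4: L=echo R=echo -> agree -> echo
i=5: L=juliet=BASE, R=charlie -> take RIGHT -> charlie
i=6: L=delta R=delta -> agree -> delta

Answer: hotel
echo
foxtrot
foxtrot
echo
charlie
delta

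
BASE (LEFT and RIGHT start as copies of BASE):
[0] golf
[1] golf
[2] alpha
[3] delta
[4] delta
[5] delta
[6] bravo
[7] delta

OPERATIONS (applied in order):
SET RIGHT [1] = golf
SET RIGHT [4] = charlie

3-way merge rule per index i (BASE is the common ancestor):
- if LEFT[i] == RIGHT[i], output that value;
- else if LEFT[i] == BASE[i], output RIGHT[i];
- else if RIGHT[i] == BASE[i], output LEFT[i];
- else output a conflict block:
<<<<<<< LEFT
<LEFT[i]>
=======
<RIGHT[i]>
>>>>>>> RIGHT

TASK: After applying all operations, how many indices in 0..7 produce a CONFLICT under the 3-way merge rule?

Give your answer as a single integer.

Final LEFT:  [golf, golf, alpha, delta, delta, delta, bravo, delta]
Final RIGHT: [golf, golf, alpha, delta, charlie, delta, bravo, delta]
i=0: L=golf R=golf -> agree -> golf
i=1: L=golf R=golf -> agree -> golf
i=2: L=alpha R=alpha -> agree -> alpha
i=3: L=delta R=delta -> agree -> delta
i=4: L=delta=BASE, R=charlie -> take RIGHT -> charlie
i=5: L=delta R=delta -> agree -> delta
i=6: L=bravo R=bravo -> agree -> bravo
i=7: L=delta R=delta -> agree -> delta
Conflict count: 0

Answer: 0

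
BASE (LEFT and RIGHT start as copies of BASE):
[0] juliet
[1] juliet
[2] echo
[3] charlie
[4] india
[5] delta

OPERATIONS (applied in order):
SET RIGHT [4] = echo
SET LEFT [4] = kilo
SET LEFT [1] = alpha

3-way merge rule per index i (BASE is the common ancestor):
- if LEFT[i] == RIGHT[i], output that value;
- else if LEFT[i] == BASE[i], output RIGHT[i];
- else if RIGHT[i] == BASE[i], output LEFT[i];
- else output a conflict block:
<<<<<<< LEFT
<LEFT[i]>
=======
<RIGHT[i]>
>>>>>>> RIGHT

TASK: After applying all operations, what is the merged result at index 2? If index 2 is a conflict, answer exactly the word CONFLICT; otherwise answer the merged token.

Answer: echo

Derivation:
Final LEFT:  [juliet, alpha, echo, charlie, kilo, delta]
Final RIGHT: [juliet, juliet, echo, charlie, echo, delta]
i=0: L=juliet R=juliet -> agree -> juliet
i=1: L=alpha, R=juliet=BASE -> take LEFT -> alpha
i=2: L=echo R=echo -> agree -> echo
i=3: L=charlie R=charlie -> agree -> charlie
i=4: BASE=india L=kilo R=echo all differ -> CONFLICT
i=5: L=delta R=delta -> agree -> delta
Index 2 -> echo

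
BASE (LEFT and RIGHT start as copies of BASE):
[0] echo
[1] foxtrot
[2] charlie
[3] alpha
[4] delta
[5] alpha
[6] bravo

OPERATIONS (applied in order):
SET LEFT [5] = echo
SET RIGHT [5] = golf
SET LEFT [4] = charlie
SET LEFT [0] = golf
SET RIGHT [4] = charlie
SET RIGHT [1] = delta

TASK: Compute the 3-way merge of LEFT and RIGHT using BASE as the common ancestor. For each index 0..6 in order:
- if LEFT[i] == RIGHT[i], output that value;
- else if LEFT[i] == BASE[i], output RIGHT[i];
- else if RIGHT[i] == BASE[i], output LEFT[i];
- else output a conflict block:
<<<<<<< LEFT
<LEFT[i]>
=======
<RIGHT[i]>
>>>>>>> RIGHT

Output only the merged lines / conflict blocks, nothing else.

Final LEFT:  [golf, foxtrot, charlie, alpha, charlie, echo, bravo]
Final RIGHT: [echo, delta, charlie, alpha, charlie, golf, bravo]
i=0: L=golf, R=echo=BASE -> take LEFT -> golf
i=1: L=foxtrot=BASE, R=delta -> take RIGHT -> delta
i=2: L=charlie R=charlie -> agree -> charlie
i=3: L=alpha R=alpha -> agree -> alpha
i=4: L=charlie R=charlie -> agree -> charlie
i=5: BASE=alpha L=echo R=golf all differ -> CONFLICT
i=6: L=bravo R=bravo -> agree -> bravo

Answer: golf
delta
charlie
alpha
charlie
<<<<<<< LEFT
echo
=======
golf
>>>>>>> RIGHT
bravo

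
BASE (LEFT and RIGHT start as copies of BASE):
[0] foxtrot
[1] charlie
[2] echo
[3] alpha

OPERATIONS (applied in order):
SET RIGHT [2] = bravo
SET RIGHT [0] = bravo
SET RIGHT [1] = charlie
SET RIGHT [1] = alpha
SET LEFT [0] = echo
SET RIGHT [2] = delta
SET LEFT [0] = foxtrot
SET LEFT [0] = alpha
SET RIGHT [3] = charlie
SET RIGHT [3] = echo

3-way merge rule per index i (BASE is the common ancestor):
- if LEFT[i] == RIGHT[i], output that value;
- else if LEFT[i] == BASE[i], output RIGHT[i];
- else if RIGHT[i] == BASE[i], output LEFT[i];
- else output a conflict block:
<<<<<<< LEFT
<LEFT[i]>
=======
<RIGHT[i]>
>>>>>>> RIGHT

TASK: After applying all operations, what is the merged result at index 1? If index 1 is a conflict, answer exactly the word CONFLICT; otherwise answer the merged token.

Final LEFT:  [alpha, charlie, echo, alpha]
Final RIGHT: [bravo, alpha, delta, echo]
i=0: BASE=foxtrot L=alpha R=bravo all differ -> CONFLICT
i=1: L=charlie=BASE, R=alpha -> take RIGHT -> alpha
i=2: L=echo=BASE, R=delta -> take RIGHT -> delta
i=3: L=alpha=BASE, R=echo -> take RIGHT -> echo
Index 1 -> alpha

Answer: alpha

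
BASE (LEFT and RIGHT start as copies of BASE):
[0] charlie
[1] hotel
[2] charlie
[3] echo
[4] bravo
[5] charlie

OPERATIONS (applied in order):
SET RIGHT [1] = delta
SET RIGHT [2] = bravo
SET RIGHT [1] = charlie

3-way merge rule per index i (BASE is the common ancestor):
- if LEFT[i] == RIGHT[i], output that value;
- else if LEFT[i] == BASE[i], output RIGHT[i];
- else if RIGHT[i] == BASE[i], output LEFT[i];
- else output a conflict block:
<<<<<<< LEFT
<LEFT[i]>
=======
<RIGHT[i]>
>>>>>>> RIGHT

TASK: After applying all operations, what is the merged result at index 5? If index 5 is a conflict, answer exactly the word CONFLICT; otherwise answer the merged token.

Final LEFT:  [charlie, hotel, charlie, echo, bravo, charlie]
Final RIGHT: [charlie, charlie, bravo, echo, bravo, charlie]
i=0: L=charlie R=charlie -> agree -> charlie
i=1: L=hotel=BASE, R=charlie -> take RIGHT -> charlie
i=2: L=charlie=BASE, R=bravo -> take RIGHT -> bravo
i=3: L=echo R=echo -> agree -> echo
i=4: L=bravo R=bravo -> agree -> bravo
i=5: L=charlie R=charlie -> agree -> charlie
Index 5 -> charlie

Answer: charlie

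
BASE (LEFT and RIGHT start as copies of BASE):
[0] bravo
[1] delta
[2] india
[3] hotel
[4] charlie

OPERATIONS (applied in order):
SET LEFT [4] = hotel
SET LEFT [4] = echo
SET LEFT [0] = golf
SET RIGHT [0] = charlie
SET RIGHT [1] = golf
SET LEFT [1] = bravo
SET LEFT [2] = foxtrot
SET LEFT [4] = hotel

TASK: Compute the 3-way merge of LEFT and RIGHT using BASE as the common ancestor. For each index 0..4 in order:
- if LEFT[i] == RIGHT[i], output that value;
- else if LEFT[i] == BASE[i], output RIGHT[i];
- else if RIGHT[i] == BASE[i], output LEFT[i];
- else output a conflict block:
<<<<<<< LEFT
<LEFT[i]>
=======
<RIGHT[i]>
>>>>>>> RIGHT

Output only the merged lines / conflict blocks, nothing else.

Final LEFT:  [golf, bravo, foxtrot, hotel, hotel]
Final RIGHT: [charlie, golf, india, hotel, charlie]
i=0: BASE=bravo L=golf R=charlie all differ -> CONFLICT
i=1: BASE=delta L=bravo R=golf all differ -> CONFLICT
i=2: L=foxtrot, R=india=BASE -> take LEFT -> foxtrot
i=3: L=hotel R=hotel -> agree -> hotel
i=4: L=hotel, R=charlie=BASE -> take LEFT -> hotel

Answer: <<<<<<< LEFT
golf
=======
charlie
>>>>>>> RIGHT
<<<<<<< LEFT
bravo
=======
golf
>>>>>>> RIGHT
foxtrot
hotel
hotel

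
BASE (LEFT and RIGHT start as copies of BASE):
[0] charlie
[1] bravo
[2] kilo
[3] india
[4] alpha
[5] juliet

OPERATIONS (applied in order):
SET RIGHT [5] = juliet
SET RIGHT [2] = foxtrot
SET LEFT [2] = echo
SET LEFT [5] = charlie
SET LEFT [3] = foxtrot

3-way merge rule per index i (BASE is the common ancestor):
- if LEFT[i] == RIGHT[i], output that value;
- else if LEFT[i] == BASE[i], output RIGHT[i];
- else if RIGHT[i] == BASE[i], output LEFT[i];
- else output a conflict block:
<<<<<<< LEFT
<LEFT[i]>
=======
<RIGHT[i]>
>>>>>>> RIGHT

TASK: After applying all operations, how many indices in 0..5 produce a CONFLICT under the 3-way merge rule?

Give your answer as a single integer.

Answer: 1

Derivation:
Final LEFT:  [charlie, bravo, echo, foxtrot, alpha, charlie]
Final RIGHT: [charlie, bravo, foxtrot, india, alpha, juliet]
i=0: L=charlie R=charlie -> agree -> charlie
i=1: L=bravo R=bravo -> agree -> bravo
i=2: BASE=kilo L=echo R=foxtrot all differ -> CONFLICT
i=3: L=foxtrot, R=india=BASE -> take LEFT -> foxtrot
i=4: L=alpha R=alpha -> agree -> alpha
i=5: L=charlie, R=juliet=BASE -> take LEFT -> charlie
Conflict count: 1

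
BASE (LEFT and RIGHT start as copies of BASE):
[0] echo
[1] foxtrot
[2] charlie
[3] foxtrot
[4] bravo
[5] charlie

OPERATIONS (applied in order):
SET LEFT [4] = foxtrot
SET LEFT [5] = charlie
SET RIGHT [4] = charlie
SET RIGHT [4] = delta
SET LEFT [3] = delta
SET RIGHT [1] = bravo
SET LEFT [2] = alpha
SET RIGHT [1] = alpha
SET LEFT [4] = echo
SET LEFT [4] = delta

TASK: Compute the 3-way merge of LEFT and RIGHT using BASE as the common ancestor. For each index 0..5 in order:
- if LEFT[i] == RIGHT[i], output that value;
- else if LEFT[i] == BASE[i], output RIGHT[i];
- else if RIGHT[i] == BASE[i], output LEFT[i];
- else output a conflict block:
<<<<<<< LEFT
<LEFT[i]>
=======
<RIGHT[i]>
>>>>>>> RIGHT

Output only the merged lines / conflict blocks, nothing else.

Final LEFT:  [echo, foxtrot, alpha, delta, delta, charlie]
Final RIGHT: [echo, alpha, charlie, foxtrot, delta, charlie]
i=0: L=echo R=echo -> agree -> echo
i=1: L=foxtrot=BASE, R=alpha -> take RIGHT -> alpha
i=2: L=alpha, R=charlie=BASE -> take LEFT -> alpha
i=3: L=delta, R=foxtrot=BASE -> take LEFT -> delta
i=4: L=delta R=delta -> agree -> delta
i=5: L=charlie R=charlie -> agree -> charlie

Answer: echo
alpha
alpha
delta
delta
charlie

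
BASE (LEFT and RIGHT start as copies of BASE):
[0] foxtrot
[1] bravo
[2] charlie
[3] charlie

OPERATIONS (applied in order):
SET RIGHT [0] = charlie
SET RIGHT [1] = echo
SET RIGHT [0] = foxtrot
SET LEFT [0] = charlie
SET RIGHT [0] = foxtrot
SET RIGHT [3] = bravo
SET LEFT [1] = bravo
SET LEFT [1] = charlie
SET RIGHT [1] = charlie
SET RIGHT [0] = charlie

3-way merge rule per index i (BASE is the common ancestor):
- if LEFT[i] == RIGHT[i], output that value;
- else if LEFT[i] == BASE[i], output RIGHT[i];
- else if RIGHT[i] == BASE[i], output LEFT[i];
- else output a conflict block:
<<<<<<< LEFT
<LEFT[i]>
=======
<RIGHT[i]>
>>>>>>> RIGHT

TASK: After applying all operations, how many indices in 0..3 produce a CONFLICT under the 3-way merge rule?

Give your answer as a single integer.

Final LEFT:  [charlie, charlie, charlie, charlie]
Final RIGHT: [charlie, charlie, charlie, bravo]
i=0: L=charlie R=charlie -> agree -> charlie
i=1: L=charlie R=charlie -> agree -> charlie
i=2: L=charlie R=charlie -> agree -> charlie
i=3: L=charlie=BASE, R=bravo -> take RIGHT -> bravo
Conflict count: 0

Answer: 0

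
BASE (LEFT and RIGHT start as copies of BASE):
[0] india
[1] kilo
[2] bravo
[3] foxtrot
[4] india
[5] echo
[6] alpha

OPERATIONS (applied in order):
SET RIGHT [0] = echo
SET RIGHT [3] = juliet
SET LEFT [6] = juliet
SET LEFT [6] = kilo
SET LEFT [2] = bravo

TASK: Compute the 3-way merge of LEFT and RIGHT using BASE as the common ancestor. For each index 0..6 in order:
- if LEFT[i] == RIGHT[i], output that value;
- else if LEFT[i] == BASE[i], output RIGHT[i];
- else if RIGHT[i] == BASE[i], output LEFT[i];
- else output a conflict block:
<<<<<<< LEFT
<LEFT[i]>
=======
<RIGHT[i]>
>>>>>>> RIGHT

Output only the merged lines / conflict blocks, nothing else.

Final LEFT:  [india, kilo, bravo, foxtrot, india, echo, kilo]
Final RIGHT: [echo, kilo, bravo, juliet, india, echo, alpha]
i=0: L=india=BASE, R=echo -> take RIGHT -> echo
i=1: L=kilo R=kilo -> agree -> kilo
i=2: L=bravo R=bravo -> agree -> bravo
i=3: L=foxtrot=BASE, R=juliet -> take RIGHT -> juliet
i=4: L=india R=india -> agree -> india
i=5: L=echo R=echo -> agree -> echo
i=6: L=kilo, R=alpha=BASE -> take LEFT -> kilo

Answer: echo
kilo
bravo
juliet
india
echo
kilo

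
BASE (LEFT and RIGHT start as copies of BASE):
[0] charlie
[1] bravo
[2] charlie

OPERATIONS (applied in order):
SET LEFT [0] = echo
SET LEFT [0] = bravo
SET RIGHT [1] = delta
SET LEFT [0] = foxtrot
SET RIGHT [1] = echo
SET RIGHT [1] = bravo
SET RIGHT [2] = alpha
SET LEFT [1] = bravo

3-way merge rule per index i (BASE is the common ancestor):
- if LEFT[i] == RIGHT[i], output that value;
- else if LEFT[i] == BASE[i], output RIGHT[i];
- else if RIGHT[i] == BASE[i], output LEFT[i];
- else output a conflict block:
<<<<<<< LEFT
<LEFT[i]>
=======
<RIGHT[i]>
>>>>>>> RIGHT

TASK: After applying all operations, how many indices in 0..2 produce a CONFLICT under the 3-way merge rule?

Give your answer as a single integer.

Final LEFT:  [foxtrot, bravo, charlie]
Final RIGHT: [charlie, bravo, alpha]
i=0: L=foxtrot, R=charlie=BASE -> take LEFT -> foxtrot
i=1: L=bravo R=bravo -> agree -> bravo
i=2: L=charlie=BASE, R=alpha -> take RIGHT -> alpha
Conflict count: 0

Answer: 0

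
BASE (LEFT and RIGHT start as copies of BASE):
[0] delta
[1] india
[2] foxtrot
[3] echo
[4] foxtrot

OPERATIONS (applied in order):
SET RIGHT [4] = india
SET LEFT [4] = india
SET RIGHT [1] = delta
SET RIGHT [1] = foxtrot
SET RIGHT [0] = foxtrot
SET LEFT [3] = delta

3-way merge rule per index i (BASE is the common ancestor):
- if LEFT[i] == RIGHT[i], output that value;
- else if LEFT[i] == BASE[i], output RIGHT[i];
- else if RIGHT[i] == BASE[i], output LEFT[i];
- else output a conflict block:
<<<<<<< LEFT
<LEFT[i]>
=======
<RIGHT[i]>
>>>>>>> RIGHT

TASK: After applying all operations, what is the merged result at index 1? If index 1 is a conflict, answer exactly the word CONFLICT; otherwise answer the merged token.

Answer: foxtrot

Derivation:
Final LEFT:  [delta, india, foxtrot, delta, india]
Final RIGHT: [foxtrot, foxtrot, foxtrot, echo, india]
i=0: L=delta=BASE, R=foxtrot -> take RIGHT -> foxtrot
i=1: L=india=BASE, R=foxtrot -> take RIGHT -> foxtrot
i=2: L=foxtrot R=foxtrot -> agree -> foxtrot
i=3: L=delta, R=echo=BASE -> take LEFT -> delta
i=4: L=india R=india -> agree -> india
Index 1 -> foxtrot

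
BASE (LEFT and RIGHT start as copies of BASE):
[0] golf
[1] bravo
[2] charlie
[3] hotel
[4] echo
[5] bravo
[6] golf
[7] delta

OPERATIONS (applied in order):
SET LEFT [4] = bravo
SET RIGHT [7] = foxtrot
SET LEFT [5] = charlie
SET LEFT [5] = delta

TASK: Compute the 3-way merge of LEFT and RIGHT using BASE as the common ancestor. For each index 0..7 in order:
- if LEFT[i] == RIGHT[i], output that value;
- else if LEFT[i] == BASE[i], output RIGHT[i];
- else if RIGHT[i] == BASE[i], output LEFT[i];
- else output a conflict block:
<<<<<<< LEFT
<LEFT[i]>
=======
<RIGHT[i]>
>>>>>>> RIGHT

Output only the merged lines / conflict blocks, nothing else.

Final LEFT:  [golf, bravo, charlie, hotel, bravo, delta, golf, delta]
Final RIGHT: [golf, bravo, charlie, hotel, echo, bravo, golf, foxtrot]
i=0: L=golf R=golf -> agree -> golf
i=1: L=bravo R=bravo -> agree -> bravo
i=2: L=charlie R=charlie -> agree -> charlie
i=3: L=hotel R=hotel -> agree -> hotel
i=4: L=bravo, R=echo=BASE -> take LEFT -> bravo
i=5: L=delta, R=bravo=BASE -> take LEFT -> delta
i=6: L=golf R=golf -> agree -> golf
i=7: L=delta=BASE, R=foxtrot -> take RIGHT -> foxtrot

Answer: golf
bravo
charlie
hotel
bravo
delta
golf
foxtrot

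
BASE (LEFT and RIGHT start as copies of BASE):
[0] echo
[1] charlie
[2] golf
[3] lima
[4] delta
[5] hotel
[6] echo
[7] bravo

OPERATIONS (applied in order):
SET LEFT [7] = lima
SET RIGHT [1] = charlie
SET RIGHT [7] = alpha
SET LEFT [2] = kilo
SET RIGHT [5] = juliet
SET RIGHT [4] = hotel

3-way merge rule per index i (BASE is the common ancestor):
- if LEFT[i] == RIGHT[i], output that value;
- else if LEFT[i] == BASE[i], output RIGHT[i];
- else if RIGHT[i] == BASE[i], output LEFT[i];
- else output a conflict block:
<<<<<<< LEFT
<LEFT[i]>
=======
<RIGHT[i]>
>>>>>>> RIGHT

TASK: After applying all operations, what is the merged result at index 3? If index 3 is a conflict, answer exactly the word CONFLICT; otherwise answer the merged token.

Answer: lima

Derivation:
Final LEFT:  [echo, charlie, kilo, lima, delta, hotel, echo, lima]
Final RIGHT: [echo, charlie, golf, lima, hotel, juliet, echo, alpha]
i=0: L=echo R=echo -> agree -> echo
i=1: L=charlie R=charlie -> agree -> charlie
i=2: L=kilo, R=golf=BASE -> take LEFT -> kilo
i=3: L=lima R=lima -> agree -> lima
i=4: L=delta=BASE, R=hotel -> take RIGHT -> hotel
i=5: L=hotel=BASE, R=juliet -> take RIGHT -> juliet
i=6: L=echo R=echo -> agree -> echo
i=7: BASE=bravo L=lima R=alpha all differ -> CONFLICT
Index 3 -> lima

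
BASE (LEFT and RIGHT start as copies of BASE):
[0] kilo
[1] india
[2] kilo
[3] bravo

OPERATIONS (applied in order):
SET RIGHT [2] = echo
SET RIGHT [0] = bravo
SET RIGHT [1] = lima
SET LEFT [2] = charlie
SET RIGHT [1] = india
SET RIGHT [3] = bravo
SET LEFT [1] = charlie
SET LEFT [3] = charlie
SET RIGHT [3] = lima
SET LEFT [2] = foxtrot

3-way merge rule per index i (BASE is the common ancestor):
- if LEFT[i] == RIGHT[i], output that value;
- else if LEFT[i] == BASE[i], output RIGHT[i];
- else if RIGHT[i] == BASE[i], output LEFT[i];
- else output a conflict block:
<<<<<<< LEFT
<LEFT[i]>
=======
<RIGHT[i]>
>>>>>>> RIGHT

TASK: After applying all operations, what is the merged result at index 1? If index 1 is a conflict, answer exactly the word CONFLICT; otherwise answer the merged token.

Final LEFT:  [kilo, charlie, foxtrot, charlie]
Final RIGHT: [bravo, india, echo, lima]
i=0: L=kilo=BASE, R=bravo -> take RIGHT -> bravo
i=1: L=charlie, R=india=BASE -> take LEFT -> charlie
i=2: BASE=kilo L=foxtrot R=echo all differ -> CONFLICT
i=3: BASE=bravo L=charlie R=lima all differ -> CONFLICT
Index 1 -> charlie

Answer: charlie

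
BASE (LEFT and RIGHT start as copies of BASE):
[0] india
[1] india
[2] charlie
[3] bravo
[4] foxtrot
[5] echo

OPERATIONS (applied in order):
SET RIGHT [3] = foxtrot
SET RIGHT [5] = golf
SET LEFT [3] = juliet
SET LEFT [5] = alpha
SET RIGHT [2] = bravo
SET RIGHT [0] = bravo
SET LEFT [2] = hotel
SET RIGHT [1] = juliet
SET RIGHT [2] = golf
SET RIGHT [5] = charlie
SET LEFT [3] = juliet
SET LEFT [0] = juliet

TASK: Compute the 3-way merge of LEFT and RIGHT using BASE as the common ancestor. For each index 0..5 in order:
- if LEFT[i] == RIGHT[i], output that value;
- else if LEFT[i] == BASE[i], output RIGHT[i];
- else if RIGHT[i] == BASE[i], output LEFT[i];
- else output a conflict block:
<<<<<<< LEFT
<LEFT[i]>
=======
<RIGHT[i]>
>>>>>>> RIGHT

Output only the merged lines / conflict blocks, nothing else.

Answer: <<<<<<< LEFT
juliet
=======
bravo
>>>>>>> RIGHT
juliet
<<<<<<< LEFT
hotel
=======
golf
>>>>>>> RIGHT
<<<<<<< LEFT
juliet
=======
foxtrot
>>>>>>> RIGHT
foxtrot
<<<<<<< LEFT
alpha
=======
charlie
>>>>>>> RIGHT

Derivation:
Final LEFT:  [juliet, india, hotel, juliet, foxtrot, alpha]
Final RIGHT: [bravo, juliet, golf, foxtrot, foxtrot, charlie]
i=0: BASE=india L=juliet R=bravo all differ -> CONFLICT
i=1: L=india=BASE, R=juliet -> take RIGHT -> juliet
i=2: BASE=charlie L=hotel R=golf all differ -> CONFLICT
i=3: BASE=bravo L=juliet R=foxtrot all differ -> CONFLICT
i=4: L=foxtrot R=foxtrot -> agree -> foxtrot
i=5: BASE=echo L=alpha R=charlie all differ -> CONFLICT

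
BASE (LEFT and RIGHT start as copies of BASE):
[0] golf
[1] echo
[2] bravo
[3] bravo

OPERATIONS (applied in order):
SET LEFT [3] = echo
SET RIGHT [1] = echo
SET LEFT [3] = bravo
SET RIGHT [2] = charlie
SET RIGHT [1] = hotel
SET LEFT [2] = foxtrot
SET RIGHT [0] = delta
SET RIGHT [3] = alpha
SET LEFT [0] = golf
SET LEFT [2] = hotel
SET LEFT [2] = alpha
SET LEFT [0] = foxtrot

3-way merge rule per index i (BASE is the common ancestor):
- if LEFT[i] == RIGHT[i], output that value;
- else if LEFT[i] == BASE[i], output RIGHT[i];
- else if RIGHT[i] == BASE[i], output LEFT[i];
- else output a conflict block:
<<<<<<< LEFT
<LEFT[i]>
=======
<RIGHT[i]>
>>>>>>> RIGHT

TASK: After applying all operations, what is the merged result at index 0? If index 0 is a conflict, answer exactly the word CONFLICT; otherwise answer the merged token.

Answer: CONFLICT

Derivation:
Final LEFT:  [foxtrot, echo, alpha, bravo]
Final RIGHT: [delta, hotel, charlie, alpha]
i=0: BASE=golf L=foxtrot R=delta all differ -> CONFLICT
i=1: L=echo=BASE, R=hotel -> take RIGHT -> hotel
i=2: BASE=bravo L=alpha R=charlie all differ -> CONFLICT
i=3: L=bravo=BASE, R=alpha -> take RIGHT -> alpha
Index 0 -> CONFLICT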